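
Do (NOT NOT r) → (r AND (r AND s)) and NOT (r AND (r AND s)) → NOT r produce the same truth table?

Yes, Contrapositive is always equivalent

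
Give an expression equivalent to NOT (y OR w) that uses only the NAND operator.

(((y NAND y) NAND (w NAND w)) NAND ((y NAND y) NAND (w NAND w)))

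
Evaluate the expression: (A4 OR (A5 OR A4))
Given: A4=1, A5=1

Substituting: (1 OR (1 OR 1))
= 1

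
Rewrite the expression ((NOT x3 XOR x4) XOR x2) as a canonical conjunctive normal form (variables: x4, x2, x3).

(x4 OR x2 OR NOT x3) AND (x4 OR NOT x2 OR x3) AND (NOT x4 OR x2 OR x3) AND (NOT x4 OR NOT x2 OR NOT x3)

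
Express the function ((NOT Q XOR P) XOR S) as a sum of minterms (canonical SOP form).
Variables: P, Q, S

Σm(0, 3, 5, 6) = (NOT P AND NOT Q AND NOT S) OR (NOT P AND Q AND S) OR (P AND NOT Q AND S) OR (P AND Q AND NOT S)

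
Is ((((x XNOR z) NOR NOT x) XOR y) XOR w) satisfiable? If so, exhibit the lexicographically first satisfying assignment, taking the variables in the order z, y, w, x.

z=0, y=0, w=0, x=1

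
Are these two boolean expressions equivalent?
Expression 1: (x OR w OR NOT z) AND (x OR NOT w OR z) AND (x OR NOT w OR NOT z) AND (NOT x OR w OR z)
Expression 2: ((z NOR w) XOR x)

Yes, they are equivalent — the two output columns agree on all 8 assignments:
x | w | z | Expression 1 | Expression 2
---------------------------------------
0 | 0 | 0 | 1 | 1
0 | 0 | 1 | 0 | 0
0 | 1 | 0 | 0 | 0
0 | 1 | 1 | 0 | 0
1 | 0 | 0 | 0 | 0
1 | 0 | 1 | 1 | 1
1 | 1 | 0 | 1 | 1
1 | 1 | 1 | 1 | 1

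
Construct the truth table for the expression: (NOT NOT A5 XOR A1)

A1 | A5 | Output
----------------
0 | 0 | 0
0 | 1 | 1
1 | 0 | 1
1 | 1 | 0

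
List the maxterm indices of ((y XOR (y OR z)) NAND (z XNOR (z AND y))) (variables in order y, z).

ΠM() = TRUE (no maxterms)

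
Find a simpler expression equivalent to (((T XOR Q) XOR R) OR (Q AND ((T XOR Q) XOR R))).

By absorption (E OR (E AND v) = E):
= ((T XOR Q) XOR R)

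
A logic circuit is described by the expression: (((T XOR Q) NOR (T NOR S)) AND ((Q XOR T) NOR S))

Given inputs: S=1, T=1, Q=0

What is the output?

Substituting: (((1 XOR 0) NOR (1 NOR 1)) AND ((0 XOR 1) NOR 1))
= 0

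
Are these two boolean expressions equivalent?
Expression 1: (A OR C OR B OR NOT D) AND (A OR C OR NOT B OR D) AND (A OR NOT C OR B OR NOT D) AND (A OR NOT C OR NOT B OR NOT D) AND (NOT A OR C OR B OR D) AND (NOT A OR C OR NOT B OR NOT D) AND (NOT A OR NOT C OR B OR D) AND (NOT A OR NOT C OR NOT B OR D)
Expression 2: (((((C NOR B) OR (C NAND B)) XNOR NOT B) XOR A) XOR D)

Yes, they are equivalent — the two output columns agree on all 16 assignments:
A | C | B | D | Expression 1 | Expression 2
-------------------------------------------
0 | 0 | 0 | 0 | 1 | 1
0 | 0 | 0 | 1 | 0 | 0
0 | 0 | 1 | 0 | 0 | 0
0 | 0 | 1 | 1 | 1 | 1
0 | 1 | 0 | 0 | 1 | 1
0 | 1 | 0 | 1 | 0 | 0
0 | 1 | 1 | 0 | 1 | 1
0 | 1 | 1 | 1 | 0 | 0
1 | 0 | 0 | 0 | 0 | 0
1 | 0 | 0 | 1 | 1 | 1
1 | 0 | 1 | 0 | 1 | 1
1 | 0 | 1 | 1 | 0 | 0
1 | 1 | 0 | 0 | 0 | 0
1 | 1 | 0 | 1 | 1 | 1
1 | 1 | 1 | 0 | 0 | 0
1 | 1 | 1 | 1 | 1 | 1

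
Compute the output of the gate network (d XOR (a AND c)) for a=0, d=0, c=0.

Substituting: (0 XOR (0 AND 0))
= 0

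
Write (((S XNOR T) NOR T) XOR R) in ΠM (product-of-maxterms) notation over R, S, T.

ΠM(0, 1, 3, 6) = (R OR S OR T) AND (R OR S OR NOT T) AND (R OR NOT S OR NOT T) AND (NOT R OR NOT S OR T)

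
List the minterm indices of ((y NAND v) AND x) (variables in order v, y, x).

Σm(1, 3, 5) = (NOT v AND NOT y AND x) OR (NOT v AND y AND x) OR (v AND NOT y AND x)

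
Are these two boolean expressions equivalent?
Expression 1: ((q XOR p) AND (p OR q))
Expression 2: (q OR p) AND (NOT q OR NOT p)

Yes, they are equivalent — the two output columns agree on all 4 assignments:
q | p | Expression 1 | Expression 2
-----------------------------------
0 | 0 | 0 | 0
0 | 1 | 1 | 1
1 | 0 | 1 | 1
1 | 1 | 0 | 0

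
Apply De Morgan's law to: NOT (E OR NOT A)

NOT E AND A
De Morgan's: NOT(OR of terms) = AND of negations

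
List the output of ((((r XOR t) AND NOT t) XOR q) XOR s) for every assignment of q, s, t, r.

q | s | t | r | Output
----------------------
0 | 0 | 0 | 0 | 0
0 | 0 | 0 | 1 | 1
0 | 0 | 1 | 0 | 0
0 | 0 | 1 | 1 | 0
0 | 1 | 0 | 0 | 1
0 | 1 | 0 | 1 | 0
0 | 1 | 1 | 0 | 1
0 | 1 | 1 | 1 | 1
1 | 0 | 0 | 0 | 1
1 | 0 | 0 | 1 | 0
1 | 0 | 1 | 0 | 1
1 | 0 | 1 | 1 | 1
1 | 1 | 0 | 0 | 0
1 | 1 | 0 | 1 | 1
1 | 1 | 1 | 0 | 0
1 | 1 | 1 | 1 | 0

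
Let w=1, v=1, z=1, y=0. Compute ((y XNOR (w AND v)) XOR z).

Substituting: ((0 XNOR (1 AND 1)) XOR 1)
= 1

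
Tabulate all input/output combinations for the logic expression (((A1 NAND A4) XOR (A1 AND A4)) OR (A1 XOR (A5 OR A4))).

A1 | A4 | A5 | Output
---------------------
0 | 0 | 0 | 1
0 | 0 | 1 | 1
0 | 1 | 0 | 1
0 | 1 | 1 | 1
1 | 0 | 0 | 1
1 | 0 | 1 | 1
1 | 1 | 0 | 1
1 | 1 | 1 | 1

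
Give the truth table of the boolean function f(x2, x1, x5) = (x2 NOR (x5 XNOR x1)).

x2 | x1 | x5 | Output
---------------------
0 | 0 | 0 | 0
0 | 0 | 1 | 1
0 | 1 | 0 | 1
0 | 1 | 1 | 0
1 | 0 | 0 | 0
1 | 0 | 1 | 0
1 | 1 | 0 | 0
1 | 1 | 1 | 0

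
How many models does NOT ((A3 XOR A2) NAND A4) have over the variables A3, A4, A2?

Satisfying assignments: (0,1,1), (1,1,0)
Count: 2 out of 8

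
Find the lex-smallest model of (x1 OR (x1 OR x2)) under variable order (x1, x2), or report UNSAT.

x1=0, x2=1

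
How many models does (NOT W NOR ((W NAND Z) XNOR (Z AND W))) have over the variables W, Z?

Satisfying assignments: (1,0), (1,1)
Count: 2 out of 4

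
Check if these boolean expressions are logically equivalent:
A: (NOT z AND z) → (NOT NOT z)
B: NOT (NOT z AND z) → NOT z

No, Inverse is not equivalent to original (counterexample: z=1, v=0)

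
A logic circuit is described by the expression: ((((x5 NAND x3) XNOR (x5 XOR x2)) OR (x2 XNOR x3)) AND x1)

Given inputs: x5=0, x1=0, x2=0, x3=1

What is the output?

Substituting: ((((0 NAND 1) XNOR (0 XOR 0)) OR (0 XNOR 1)) AND 0)
= 0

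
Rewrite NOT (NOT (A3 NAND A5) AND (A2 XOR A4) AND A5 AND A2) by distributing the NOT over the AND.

(A3 NAND A5) OR NOT (A2 XOR A4) OR NOT A5 OR NOT A2
De Morgan's: NOT(AND of terms) = OR of negations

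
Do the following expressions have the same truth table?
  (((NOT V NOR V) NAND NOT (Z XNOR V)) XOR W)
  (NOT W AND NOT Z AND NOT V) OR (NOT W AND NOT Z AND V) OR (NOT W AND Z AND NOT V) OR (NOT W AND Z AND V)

Yes, they are equivalent — the two output columns agree on all 8 assignments:
W | Z | V | Expression 1 | Expression 2
---------------------------------------
0 | 0 | 0 | 1 | 1
0 | 0 | 1 | 1 | 1
0 | 1 | 0 | 1 | 1
0 | 1 | 1 | 1 | 1
1 | 0 | 0 | 0 | 0
1 | 0 | 1 | 0 | 0
1 | 1 | 0 | 0 | 0
1 | 1 | 1 | 0 | 0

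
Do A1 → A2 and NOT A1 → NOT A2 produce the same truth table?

No, Inverse is not equivalent to original (counterexample: A2=0, A1=1)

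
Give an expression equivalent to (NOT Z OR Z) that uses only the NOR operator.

(((Z NOR Z) NOR Z) NOR ((Z NOR Z) NOR Z))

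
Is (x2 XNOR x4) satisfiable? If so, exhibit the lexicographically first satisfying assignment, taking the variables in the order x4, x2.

x4=0, x2=0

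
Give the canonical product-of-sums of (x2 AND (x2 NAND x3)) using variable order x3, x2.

ΠM(0, 2, 3) = (x3 OR x2) AND (NOT x3 OR x2) AND (NOT x3 OR NOT x2)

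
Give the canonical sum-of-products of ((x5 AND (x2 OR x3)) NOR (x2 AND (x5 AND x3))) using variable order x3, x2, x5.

Σm(0, 1, 2, 4, 6) = (NOT x3 AND NOT x2 AND NOT x5) OR (NOT x3 AND NOT x2 AND x5) OR (NOT x3 AND x2 AND NOT x5) OR (x3 AND NOT x2 AND NOT x5) OR (x3 AND x2 AND NOT x5)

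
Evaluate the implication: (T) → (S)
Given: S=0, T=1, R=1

Antecedent (T) = 1; consequent (S) = 0.
1 → 0 = 0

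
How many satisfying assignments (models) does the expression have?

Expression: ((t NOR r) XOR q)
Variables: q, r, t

Satisfying assignments: (0,0,0), (1,0,1), (1,1,0), (1,1,1)
Count: 4 out of 8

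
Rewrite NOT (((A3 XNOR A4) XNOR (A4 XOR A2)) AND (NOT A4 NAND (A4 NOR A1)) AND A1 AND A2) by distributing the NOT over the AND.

NOT ((A3 XNOR A4) XNOR (A4 XOR A2)) OR NOT (NOT A4 NAND (A4 NOR A1)) OR NOT A1 OR NOT A2
De Morgan's: NOT(AND of terms) = OR of negations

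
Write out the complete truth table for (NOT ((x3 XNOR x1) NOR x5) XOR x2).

x2 | x1 | x3 | x5 | Output
--------------------------
0 | 0 | 0 | 0 | 1
0 | 0 | 0 | 1 | 1
0 | 0 | 1 | 0 | 0
0 | 0 | 1 | 1 | 1
0 | 1 | 0 | 0 | 0
0 | 1 | 0 | 1 | 1
0 | 1 | 1 | 0 | 1
0 | 1 | 1 | 1 | 1
1 | 0 | 0 | 0 | 0
1 | 0 | 0 | 1 | 0
1 | 0 | 1 | 0 | 1
1 | 0 | 1 | 1 | 0
1 | 1 | 0 | 0 | 1
1 | 1 | 0 | 1 | 0
1 | 1 | 1 | 0 | 0
1 | 1 | 1 | 1 | 0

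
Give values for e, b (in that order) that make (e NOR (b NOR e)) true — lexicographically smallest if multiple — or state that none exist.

e=0, b=1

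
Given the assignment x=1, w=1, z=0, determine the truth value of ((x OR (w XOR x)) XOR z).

Substituting: ((1 OR (1 XOR 1)) XOR 0)
= 1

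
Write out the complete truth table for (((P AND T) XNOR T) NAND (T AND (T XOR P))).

T | P | Output
--------------
0 | 0 | 1
0 | 1 | 1
1 | 0 | 1
1 | 1 | 1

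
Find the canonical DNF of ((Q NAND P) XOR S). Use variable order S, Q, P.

(NOT S AND NOT Q AND NOT P) OR (NOT S AND NOT Q AND P) OR (NOT S AND Q AND NOT P) OR (S AND Q AND P)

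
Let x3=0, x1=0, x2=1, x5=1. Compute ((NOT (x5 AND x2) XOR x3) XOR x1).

Substituting: ((NOT (1 AND 1) XOR 0) XOR 0)
= 0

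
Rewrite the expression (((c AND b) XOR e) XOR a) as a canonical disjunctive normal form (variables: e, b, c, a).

(NOT e AND NOT b AND NOT c AND a) OR (NOT e AND NOT b AND c AND a) OR (NOT e AND b AND NOT c AND a) OR (NOT e AND b AND c AND NOT a) OR (e AND NOT b AND NOT c AND NOT a) OR (e AND NOT b AND c AND NOT a) OR (e AND b AND NOT c AND NOT a) OR (e AND b AND c AND a)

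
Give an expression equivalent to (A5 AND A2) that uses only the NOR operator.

((A5 NOR A5) NOR (A2 NOR A2))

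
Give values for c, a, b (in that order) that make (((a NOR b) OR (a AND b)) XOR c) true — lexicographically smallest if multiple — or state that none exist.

c=0, a=0, b=0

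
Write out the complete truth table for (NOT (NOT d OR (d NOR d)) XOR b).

d | b | Output
--------------
0 | 0 | 0
0 | 1 | 1
1 | 0 | 1
1 | 1 | 0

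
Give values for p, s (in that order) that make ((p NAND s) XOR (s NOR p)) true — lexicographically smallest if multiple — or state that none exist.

p=0, s=1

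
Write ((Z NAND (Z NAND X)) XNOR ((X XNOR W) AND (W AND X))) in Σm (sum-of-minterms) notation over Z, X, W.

Σm(3, 4, 5, 7) = (NOT Z AND X AND W) OR (Z AND NOT X AND NOT W) OR (Z AND NOT X AND W) OR (Z AND X AND W)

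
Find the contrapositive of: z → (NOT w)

Contrapositive: w → NOT z
Note: A statement and its contrapositive are logically equivalent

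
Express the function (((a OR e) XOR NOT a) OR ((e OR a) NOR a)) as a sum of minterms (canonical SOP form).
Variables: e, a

Σm(0, 1, 3) = (NOT e AND NOT a) OR (NOT e AND a) OR (e AND a)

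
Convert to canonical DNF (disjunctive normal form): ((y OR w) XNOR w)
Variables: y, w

(NOT y AND NOT w) OR (NOT y AND w) OR (y AND w)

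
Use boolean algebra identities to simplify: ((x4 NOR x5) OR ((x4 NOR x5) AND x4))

By absorption (E OR (E AND v) = E):
= (x4 NOR x5)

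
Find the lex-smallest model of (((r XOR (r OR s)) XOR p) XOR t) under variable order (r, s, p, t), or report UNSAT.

r=0, s=0, p=0, t=1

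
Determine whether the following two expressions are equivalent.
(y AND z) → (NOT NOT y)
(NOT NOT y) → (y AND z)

No, Converse is not equivalent to original (counterexample: y=1, z=0)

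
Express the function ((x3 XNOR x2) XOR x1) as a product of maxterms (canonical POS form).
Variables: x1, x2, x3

ΠM(1, 2, 4, 7) = (x1 OR x2 OR NOT x3) AND (x1 OR NOT x2 OR x3) AND (NOT x1 OR x2 OR x3) AND (NOT x1 OR NOT x2 OR NOT x3)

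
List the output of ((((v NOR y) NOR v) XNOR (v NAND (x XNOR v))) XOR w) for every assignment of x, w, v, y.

x | w | v | y | Output
----------------------
0 | 0 | 0 | 0 | 0
0 | 0 | 0 | 1 | 1
0 | 0 | 1 | 0 | 0
0 | 0 | 1 | 1 | 0
0 | 1 | 0 | 0 | 1
0 | 1 | 0 | 1 | 0
0 | 1 | 1 | 0 | 1
0 | 1 | 1 | 1 | 1
1 | 0 | 0 | 0 | 0
1 | 0 | 0 | 1 | 1
1 | 0 | 1 | 0 | 1
1 | 0 | 1 | 1 | 1
1 | 1 | 0 | 0 | 1
1 | 1 | 0 | 1 | 0
1 | 1 | 1 | 0 | 0
1 | 1 | 1 | 1 | 0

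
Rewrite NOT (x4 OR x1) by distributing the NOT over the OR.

NOT x4 AND NOT x1
De Morgan's: NOT(OR of terms) = AND of negations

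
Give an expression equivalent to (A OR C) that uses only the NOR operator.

((A NOR C) NOR (A NOR C))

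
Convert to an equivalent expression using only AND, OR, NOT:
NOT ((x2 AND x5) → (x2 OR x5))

(x2 AND x5) AND NOT (x2 OR x5)
(Negated implication: NOT(A → B) = A AND NOT B)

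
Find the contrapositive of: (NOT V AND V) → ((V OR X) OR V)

Contrapositive: NOT ((V OR X) OR V) → NOT (NOT V AND V)
Note: A statement and its contrapositive are logically equivalent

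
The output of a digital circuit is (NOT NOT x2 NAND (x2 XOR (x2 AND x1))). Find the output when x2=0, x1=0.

Substituting: (NOT NOT 0 NAND (0 XOR (0 AND 0)))
= 1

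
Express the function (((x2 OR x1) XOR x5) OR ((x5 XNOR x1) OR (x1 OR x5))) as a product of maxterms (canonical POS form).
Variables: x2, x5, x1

ΠM() = TRUE (no maxterms)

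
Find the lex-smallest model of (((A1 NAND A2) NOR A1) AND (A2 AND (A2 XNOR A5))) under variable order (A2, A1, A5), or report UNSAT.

UNSATISFIABLE - no assignment makes this expression true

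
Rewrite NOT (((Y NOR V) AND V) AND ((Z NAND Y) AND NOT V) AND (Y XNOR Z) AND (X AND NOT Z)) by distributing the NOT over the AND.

NOT ((Y NOR V) AND V) OR NOT ((Z NAND Y) AND NOT V) OR NOT (Y XNOR Z) OR NOT (X AND NOT Z)
De Morgan's: NOT(AND of terms) = OR of negations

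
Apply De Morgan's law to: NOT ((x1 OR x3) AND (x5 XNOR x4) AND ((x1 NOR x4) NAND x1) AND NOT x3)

NOT (x1 OR x3) OR NOT (x5 XNOR x4) OR NOT ((x1 NOR x4) NAND x1) OR x3
De Morgan's: NOT(AND of terms) = OR of negations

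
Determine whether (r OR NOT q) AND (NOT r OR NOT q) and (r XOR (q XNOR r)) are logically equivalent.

Yes, they are equivalent — the two output columns agree on all 4 assignments:
r | q | Expression 1 | Expression 2
-----------------------------------
0 | 0 | 1 | 1
0 | 1 | 0 | 0
1 | 0 | 1 | 1
1 | 1 | 0 | 0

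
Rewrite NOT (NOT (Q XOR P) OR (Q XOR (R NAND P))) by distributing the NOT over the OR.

(Q XOR P) AND NOT (Q XOR (R NAND P))
De Morgan's: NOT(OR of terms) = AND of negations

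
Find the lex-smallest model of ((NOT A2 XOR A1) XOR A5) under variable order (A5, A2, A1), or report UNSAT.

A5=0, A2=0, A1=0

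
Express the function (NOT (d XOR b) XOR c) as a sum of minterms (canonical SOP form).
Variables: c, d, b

Σm(0, 3, 5, 6) = (NOT c AND NOT d AND NOT b) OR (NOT c AND d AND b) OR (c AND NOT d AND b) OR (c AND d AND NOT b)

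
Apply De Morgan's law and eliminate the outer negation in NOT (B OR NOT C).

NOT B AND C
De Morgan's: NOT(OR of terms) = AND of negations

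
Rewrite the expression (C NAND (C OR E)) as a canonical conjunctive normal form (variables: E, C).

(E OR NOT C) AND (NOT E OR NOT C)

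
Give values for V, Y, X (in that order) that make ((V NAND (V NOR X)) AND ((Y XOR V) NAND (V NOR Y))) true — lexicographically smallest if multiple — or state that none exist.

V=0, Y=0, X=0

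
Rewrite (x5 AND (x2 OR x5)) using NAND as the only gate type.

((x5 NAND ((x2 NAND x2) NAND (x5 NAND x5))) NAND (x5 NAND ((x2 NAND x2) NAND (x5 NAND x5))))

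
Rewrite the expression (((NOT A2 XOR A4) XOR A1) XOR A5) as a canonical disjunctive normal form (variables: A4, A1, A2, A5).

(NOT A4 AND NOT A1 AND NOT A2 AND NOT A5) OR (NOT A4 AND NOT A1 AND A2 AND A5) OR (NOT A4 AND A1 AND NOT A2 AND A5) OR (NOT A4 AND A1 AND A2 AND NOT A5) OR (A4 AND NOT A1 AND NOT A2 AND A5) OR (A4 AND NOT A1 AND A2 AND NOT A5) OR (A4 AND A1 AND NOT A2 AND NOT A5) OR (A4 AND A1 AND A2 AND A5)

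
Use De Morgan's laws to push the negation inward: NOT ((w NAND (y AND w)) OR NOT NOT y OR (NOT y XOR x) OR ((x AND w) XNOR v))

NOT (w NAND (y AND w)) AND NOT y AND NOT (NOT y XOR x) AND NOT ((x AND w) XNOR v)
De Morgan's: NOT(OR of terms) = AND of negations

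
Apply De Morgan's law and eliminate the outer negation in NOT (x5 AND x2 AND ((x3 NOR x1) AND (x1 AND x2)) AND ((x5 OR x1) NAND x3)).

NOT x5 OR NOT x2 OR NOT ((x3 NOR x1) AND (x1 AND x2)) OR NOT ((x5 OR x1) NAND x3)
De Morgan's: NOT(AND of terms) = OR of negations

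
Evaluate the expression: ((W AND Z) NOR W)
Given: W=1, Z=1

Substituting: ((1 AND 1) NOR 1)
= 0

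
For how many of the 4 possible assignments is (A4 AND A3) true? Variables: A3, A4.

Satisfying assignments: (1,1)
Count: 1 out of 4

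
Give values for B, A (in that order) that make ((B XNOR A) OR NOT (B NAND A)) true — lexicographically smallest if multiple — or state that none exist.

B=0, A=0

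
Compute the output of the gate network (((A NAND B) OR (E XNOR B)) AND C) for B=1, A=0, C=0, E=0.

Substituting: (((0 NAND 1) OR (0 XNOR 1)) AND 0)
= 0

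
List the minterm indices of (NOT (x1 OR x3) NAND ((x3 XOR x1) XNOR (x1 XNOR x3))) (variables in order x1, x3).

Σm(0, 1, 2, 3) = (NOT x1 AND NOT x3) OR (NOT x1 AND x3) OR (x1 AND NOT x3) OR (x1 AND x3)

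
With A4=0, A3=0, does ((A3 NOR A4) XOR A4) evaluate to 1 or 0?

Substituting: ((0 NOR 0) XOR 0)
= 1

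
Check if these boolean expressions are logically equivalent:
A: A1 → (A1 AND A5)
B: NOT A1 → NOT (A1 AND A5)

No, Inverse is not equivalent to original (counterexample: A1=1, A5=0)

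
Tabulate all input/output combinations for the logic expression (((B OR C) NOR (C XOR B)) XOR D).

B | C | D | Output
------------------
0 | 0 | 0 | 1
0 | 0 | 1 | 0
0 | 1 | 0 | 0
0 | 1 | 1 | 1
1 | 0 | 0 | 0
1 | 0 | 1 | 1
1 | 1 | 0 | 0
1 | 1 | 1 | 1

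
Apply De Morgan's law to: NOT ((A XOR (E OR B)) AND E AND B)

NOT (A XOR (E OR B)) OR NOT E OR NOT B
De Morgan's: NOT(AND of terms) = OR of negations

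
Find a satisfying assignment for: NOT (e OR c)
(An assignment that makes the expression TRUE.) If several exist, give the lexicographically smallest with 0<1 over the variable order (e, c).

e=0, c=0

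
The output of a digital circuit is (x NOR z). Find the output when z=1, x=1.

Substituting: (1 NOR 1)
= 0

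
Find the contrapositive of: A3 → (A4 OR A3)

Contrapositive: NOT (A4 OR A3) → NOT A3
Note: A statement and its contrapositive are logically equivalent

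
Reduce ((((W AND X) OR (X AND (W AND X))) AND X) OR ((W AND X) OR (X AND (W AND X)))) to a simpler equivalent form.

By absorption (E OR (E AND v) = E) then absorption (E OR (E AND v) = E):
= (W AND X)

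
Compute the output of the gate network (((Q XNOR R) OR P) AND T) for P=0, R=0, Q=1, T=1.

Substituting: (((1 XNOR 0) OR 0) AND 1)
= 0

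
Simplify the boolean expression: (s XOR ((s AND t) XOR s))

By XOR self-cancellation ((E XOR v) XOR v = E):
= (s AND t)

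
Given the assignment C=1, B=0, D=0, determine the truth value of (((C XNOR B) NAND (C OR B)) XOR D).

Substituting: (((1 XNOR 0) NAND (1 OR 0)) XOR 0)
= 1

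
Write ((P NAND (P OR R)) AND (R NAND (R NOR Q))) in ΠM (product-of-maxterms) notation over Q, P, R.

ΠM(2, 3, 6, 7) = (Q OR NOT P OR R) AND (Q OR NOT P OR NOT R) AND (NOT Q OR NOT P OR R) AND (NOT Q OR NOT P OR NOT R)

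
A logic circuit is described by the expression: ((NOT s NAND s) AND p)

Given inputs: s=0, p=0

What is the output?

Substituting: ((NOT 0 NAND 0) AND 0)
= 0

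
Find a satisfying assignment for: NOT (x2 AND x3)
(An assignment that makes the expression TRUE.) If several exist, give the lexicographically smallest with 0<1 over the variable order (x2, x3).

x2=0, x3=0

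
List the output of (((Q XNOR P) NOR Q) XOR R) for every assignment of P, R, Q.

P | R | Q | Output
------------------
0 | 0 | 0 | 0
0 | 0 | 1 | 0
0 | 1 | 0 | 1
0 | 1 | 1 | 1
1 | 0 | 0 | 1
1 | 0 | 1 | 0
1 | 1 | 0 | 0
1 | 1 | 1 | 1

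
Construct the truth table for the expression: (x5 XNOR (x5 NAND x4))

x4 | x5 | Output
----------------
0 | 0 | 0
0 | 1 | 1
1 | 0 | 0
1 | 1 | 0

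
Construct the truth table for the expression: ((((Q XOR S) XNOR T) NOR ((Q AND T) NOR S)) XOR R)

R | S | T | Q | Output
----------------------
0 | 0 | 0 | 0 | 0
0 | 0 | 0 | 1 | 0
0 | 0 | 1 | 0 | 0
0 | 0 | 1 | 1 | 0
0 | 1 | 0 | 0 | 1
0 | 1 | 0 | 1 | 0
0 | 1 | 1 | 0 | 0
0 | 1 | 1 | 1 | 1
1 | 0 | 0 | 0 | 1
1 | 0 | 0 | 1 | 1
1 | 0 | 1 | 0 | 1
1 | 0 | 1 | 1 | 1
1 | 1 | 0 | 0 | 0
1 | 1 | 0 | 1 | 1
1 | 1 | 1 | 0 | 1
1 | 1 | 1 | 1 | 0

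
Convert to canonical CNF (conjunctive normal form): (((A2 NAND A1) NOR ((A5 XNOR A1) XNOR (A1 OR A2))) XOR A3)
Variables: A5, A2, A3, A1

(A5 OR A2 OR A3 OR A1) AND (A5 OR A2 OR A3 OR NOT A1) AND (A5 OR NOT A2 OR A3 OR A1) AND (A5 OR NOT A2 OR NOT A3 OR NOT A1) AND (NOT A5 OR A2 OR A3 OR A1) AND (NOT A5 OR A2 OR A3 OR NOT A1) AND (NOT A5 OR NOT A2 OR A3 OR A1) AND (NOT A5 OR NOT A2 OR A3 OR NOT A1)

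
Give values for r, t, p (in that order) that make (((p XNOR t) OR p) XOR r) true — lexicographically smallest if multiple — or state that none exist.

r=0, t=0, p=0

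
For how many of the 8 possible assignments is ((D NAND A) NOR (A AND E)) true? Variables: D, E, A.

Satisfying assignments: (1,0,1)
Count: 1 out of 8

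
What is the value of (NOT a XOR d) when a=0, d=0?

Substituting: (NOT 0 XOR 0)
= 1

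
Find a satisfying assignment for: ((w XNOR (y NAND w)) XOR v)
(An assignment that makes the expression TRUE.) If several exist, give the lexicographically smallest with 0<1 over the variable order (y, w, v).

y=0, w=0, v=1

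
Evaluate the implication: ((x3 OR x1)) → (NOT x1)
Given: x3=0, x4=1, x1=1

Antecedent ((x3 OR x1)) = 1; consequent (NOT x1) = 0.
1 → 0 = 0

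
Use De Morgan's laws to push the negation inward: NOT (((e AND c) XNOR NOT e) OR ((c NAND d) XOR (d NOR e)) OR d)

NOT ((e AND c) XNOR NOT e) AND NOT ((c NAND d) XOR (d NOR e)) AND NOT d
De Morgan's: NOT(OR of terms) = AND of negations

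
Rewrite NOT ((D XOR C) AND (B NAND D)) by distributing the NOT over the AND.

NOT (D XOR C) OR NOT (B NAND D)
De Morgan's: NOT(AND of terms) = OR of negations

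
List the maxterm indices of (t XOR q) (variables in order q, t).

ΠM(0, 3) = (q OR t) AND (NOT q OR NOT t)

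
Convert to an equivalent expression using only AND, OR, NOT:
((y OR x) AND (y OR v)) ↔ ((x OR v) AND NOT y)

(((y OR x) AND (y OR v)) AND ((x OR v) AND NOT y)) OR (NOT ((y OR x) AND (y OR v)) AND NOT ((x OR v) AND NOT y))
(Biconditional = both true or both false)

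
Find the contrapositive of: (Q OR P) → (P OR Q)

Contrapositive: NOT (P OR Q) → NOT (Q OR P)
Note: A statement and its contrapositive are logically equivalent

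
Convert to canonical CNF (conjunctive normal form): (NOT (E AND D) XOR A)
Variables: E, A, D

(E OR NOT A OR D) AND (E OR NOT A OR NOT D) AND (NOT E OR A OR NOT D) AND (NOT E OR NOT A OR D)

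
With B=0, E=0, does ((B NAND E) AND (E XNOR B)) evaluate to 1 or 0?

Substituting: ((0 NAND 0) AND (0 XNOR 0))
= 1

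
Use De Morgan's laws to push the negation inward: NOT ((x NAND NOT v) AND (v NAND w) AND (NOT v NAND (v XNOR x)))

NOT (x NAND NOT v) OR NOT (v NAND w) OR NOT (NOT v NAND (v XNOR x))
De Morgan's: NOT(AND of terms) = OR of negations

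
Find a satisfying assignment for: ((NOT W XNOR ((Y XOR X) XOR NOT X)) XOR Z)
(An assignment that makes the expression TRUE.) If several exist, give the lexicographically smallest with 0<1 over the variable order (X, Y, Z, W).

X=0, Y=0, Z=0, W=0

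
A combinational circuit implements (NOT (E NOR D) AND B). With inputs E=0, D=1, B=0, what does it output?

Substituting: (NOT (0 NOR 1) AND 0)
= 0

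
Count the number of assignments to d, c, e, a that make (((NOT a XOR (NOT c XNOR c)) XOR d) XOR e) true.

Satisfying assignments: (0,0,0,0), (0,0,1,1), (0,1,0,0), (0,1,1,1), (1,0,0,1), (1,0,1,0), (1,1,0,1), (1,1,1,0)
Count: 8 out of 16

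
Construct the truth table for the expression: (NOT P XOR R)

R | P | Output
--------------
0 | 0 | 1
0 | 1 | 0
1 | 0 | 0
1 | 1 | 1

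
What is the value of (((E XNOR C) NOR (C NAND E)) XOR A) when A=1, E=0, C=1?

Substituting: (((0 XNOR 1) NOR (1 NAND 0)) XOR 1)
= 1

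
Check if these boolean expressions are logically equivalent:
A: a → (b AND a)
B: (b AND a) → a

No, Converse is not equivalent to original (counterexample: a=1, b=0)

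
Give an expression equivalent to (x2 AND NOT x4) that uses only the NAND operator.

((x2 NAND (x4 NAND x4)) NAND (x2 NAND (x4 NAND x4)))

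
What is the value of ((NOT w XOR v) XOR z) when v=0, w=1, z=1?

Substituting: ((NOT 1 XOR 0) XOR 1)
= 1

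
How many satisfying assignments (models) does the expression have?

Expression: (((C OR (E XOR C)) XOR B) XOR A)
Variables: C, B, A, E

Satisfying assignments: (0,0,0,1), (0,0,1,0), (0,1,0,0), (0,1,1,1), (1,0,0,0), (1,0,0,1), (1,1,1,0), (1,1,1,1)
Count: 8 out of 16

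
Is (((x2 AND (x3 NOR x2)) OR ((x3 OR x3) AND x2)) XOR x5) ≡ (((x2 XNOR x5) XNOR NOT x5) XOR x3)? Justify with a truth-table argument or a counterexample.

No. Counterexample: with x5=0, x2=0, x3=0, Expression 1 = 0 but Expression 2 = 1.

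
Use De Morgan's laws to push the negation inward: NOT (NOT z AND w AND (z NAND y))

z OR NOT w OR NOT (z NAND y)
De Morgan's: NOT(AND of terms) = OR of negations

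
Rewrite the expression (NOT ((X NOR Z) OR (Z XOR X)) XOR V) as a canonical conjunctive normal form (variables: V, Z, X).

(V OR Z OR X) AND (V OR Z OR NOT X) AND (V OR NOT Z OR X) AND (NOT V OR NOT Z OR NOT X)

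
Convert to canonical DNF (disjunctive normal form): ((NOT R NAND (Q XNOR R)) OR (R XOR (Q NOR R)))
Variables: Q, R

(NOT Q AND NOT R) OR (NOT Q AND R) OR (Q AND NOT R) OR (Q AND R)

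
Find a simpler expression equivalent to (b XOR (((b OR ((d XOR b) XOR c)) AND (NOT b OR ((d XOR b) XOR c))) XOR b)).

By XOR self-cancellation ((E XOR v) XOR v = E) then distribution ((E OR v) AND (E OR NOT v) = E):
= ((d XOR b) XOR c)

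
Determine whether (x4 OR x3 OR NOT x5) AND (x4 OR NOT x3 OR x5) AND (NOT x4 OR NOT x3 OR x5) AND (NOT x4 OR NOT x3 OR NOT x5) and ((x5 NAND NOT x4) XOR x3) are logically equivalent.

Yes, they are equivalent — the two output columns agree on all 8 assignments:
x4 | x3 | x5 | Expression 1 | Expression 2
------------------------------------------
0 | 0 | 0 | 1 | 1
0 | 0 | 1 | 0 | 0
0 | 1 | 0 | 0 | 0
0 | 1 | 1 | 1 | 1
1 | 0 | 0 | 1 | 1
1 | 0 | 1 | 1 | 1
1 | 1 | 0 | 0 | 0
1 | 1 | 1 | 0 | 0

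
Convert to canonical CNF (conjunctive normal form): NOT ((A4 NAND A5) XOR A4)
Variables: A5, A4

(A5 OR A4) AND (NOT A5 OR A4) AND (NOT A5 OR NOT A4)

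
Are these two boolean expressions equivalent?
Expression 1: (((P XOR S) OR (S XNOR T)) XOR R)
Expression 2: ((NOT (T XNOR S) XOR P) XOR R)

No. Counterexample: with T=0, P=0, R=0, S=0, Expression 1 = 1 but Expression 2 = 0.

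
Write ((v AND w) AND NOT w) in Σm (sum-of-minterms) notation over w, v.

Σm() = FALSE (no minterms)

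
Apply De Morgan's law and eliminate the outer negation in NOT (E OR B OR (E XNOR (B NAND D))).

NOT E AND NOT B AND NOT (E XNOR (B NAND D))
De Morgan's: NOT(OR of terms) = AND of negations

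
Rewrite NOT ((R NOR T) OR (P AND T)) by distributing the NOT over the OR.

NOT (R NOR T) AND NOT (P AND T)
De Morgan's: NOT(OR of terms) = AND of negations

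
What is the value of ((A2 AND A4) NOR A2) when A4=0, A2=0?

Substituting: ((0 AND 0) NOR 0)
= 1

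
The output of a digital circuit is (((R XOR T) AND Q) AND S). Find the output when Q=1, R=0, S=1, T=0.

Substituting: (((0 XOR 0) AND 1) AND 1)
= 0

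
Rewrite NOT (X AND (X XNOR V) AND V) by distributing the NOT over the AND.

NOT X OR NOT (X XNOR V) OR NOT V
De Morgan's: NOT(AND of terms) = OR of negations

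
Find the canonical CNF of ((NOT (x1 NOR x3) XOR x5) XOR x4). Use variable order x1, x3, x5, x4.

(x1 OR x3 OR x5 OR x4) AND (x1 OR x3 OR NOT x5 OR NOT x4) AND (x1 OR NOT x3 OR x5 OR NOT x4) AND (x1 OR NOT x3 OR NOT x5 OR x4) AND (NOT x1 OR x3 OR x5 OR NOT x4) AND (NOT x1 OR x3 OR NOT x5 OR x4) AND (NOT x1 OR NOT x3 OR x5 OR NOT x4) AND (NOT x1 OR NOT x3 OR NOT x5 OR x4)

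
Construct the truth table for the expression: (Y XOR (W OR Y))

W | Y | Output
--------------
0 | 0 | 0
0 | 1 | 0
1 | 0 | 1
1 | 1 | 0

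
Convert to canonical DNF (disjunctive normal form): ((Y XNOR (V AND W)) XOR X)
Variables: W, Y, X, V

(NOT W AND NOT Y AND NOT X AND NOT V) OR (NOT W AND NOT Y AND NOT X AND V) OR (NOT W AND Y AND X AND NOT V) OR (NOT W AND Y AND X AND V) OR (W AND NOT Y AND NOT X AND NOT V) OR (W AND NOT Y AND X AND V) OR (W AND Y AND NOT X AND V) OR (W AND Y AND X AND NOT V)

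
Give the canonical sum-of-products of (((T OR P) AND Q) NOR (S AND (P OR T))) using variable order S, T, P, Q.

Σm(0, 1, 2, 4, 6, 8, 9) = (NOT S AND NOT T AND NOT P AND NOT Q) OR (NOT S AND NOT T AND NOT P AND Q) OR (NOT S AND NOT T AND P AND NOT Q) OR (NOT S AND T AND NOT P AND NOT Q) OR (NOT S AND T AND P AND NOT Q) OR (S AND NOT T AND NOT P AND NOT Q) OR (S AND NOT T AND NOT P AND Q)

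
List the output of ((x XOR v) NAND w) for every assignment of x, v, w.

x | v | w | Output
------------------
0 | 0 | 0 | 1
0 | 0 | 1 | 1
0 | 1 | 0 | 1
0 | 1 | 1 | 0
1 | 0 | 0 | 1
1 | 0 | 1 | 0
1 | 1 | 0 | 1
1 | 1 | 1 | 1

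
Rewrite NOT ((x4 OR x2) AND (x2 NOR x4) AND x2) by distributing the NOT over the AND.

NOT (x4 OR x2) OR NOT (x2 NOR x4) OR NOT x2
De Morgan's: NOT(AND of terms) = OR of negations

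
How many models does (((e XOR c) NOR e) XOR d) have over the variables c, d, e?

Satisfying assignments: (0,0,0), (0,1,1), (1,1,0), (1,1,1)
Count: 4 out of 8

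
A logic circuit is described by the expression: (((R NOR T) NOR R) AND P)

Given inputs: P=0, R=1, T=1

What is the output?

Substituting: (((1 NOR 1) NOR 1) AND 0)
= 0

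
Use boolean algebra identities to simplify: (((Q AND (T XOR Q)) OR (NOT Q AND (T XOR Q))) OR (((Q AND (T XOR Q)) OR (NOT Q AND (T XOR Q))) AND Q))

By absorption (E OR (E AND v) = E) then distribution ((E AND v) OR (E AND NOT v) = E):
= (T XOR Q)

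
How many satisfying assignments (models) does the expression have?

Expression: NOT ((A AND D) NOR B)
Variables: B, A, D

Satisfying assignments: (0,1,1), (1,0,0), (1,0,1), (1,1,0), (1,1,1)
Count: 5 out of 8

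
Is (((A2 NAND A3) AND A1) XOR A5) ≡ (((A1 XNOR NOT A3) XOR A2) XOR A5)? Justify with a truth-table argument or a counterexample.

No. Counterexample: with A2=0, A5=0, A1=0, A3=1, Expression 1 = 0 but Expression 2 = 1.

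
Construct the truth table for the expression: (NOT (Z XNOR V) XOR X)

V | Z | X | Output
------------------
0 | 0 | 0 | 0
0 | 0 | 1 | 1
0 | 1 | 0 | 1
0 | 1 | 1 | 0
1 | 0 | 0 | 1
1 | 0 | 1 | 0
1 | 1 | 0 | 0
1 | 1 | 1 | 1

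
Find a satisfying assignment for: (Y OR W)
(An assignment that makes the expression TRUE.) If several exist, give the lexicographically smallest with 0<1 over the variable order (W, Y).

W=0, Y=1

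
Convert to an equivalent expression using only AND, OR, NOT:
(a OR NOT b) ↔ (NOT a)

((a OR NOT b) AND (NOT a)) OR (NOT (a OR NOT b) AND a)
(Biconditional = both true or both false)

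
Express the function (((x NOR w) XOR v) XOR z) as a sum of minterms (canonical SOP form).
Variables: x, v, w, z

Σm(0, 3, 5, 6, 9, 11, 12, 14) = (NOT x AND NOT v AND NOT w AND NOT z) OR (NOT x AND NOT v AND w AND z) OR (NOT x AND v AND NOT w AND z) OR (NOT x AND v AND w AND NOT z) OR (x AND NOT v AND NOT w AND z) OR (x AND NOT v AND w AND z) OR (x AND v AND NOT w AND NOT z) OR (x AND v AND w AND NOT z)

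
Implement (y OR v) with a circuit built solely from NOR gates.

((y NOR v) NOR (y NOR v))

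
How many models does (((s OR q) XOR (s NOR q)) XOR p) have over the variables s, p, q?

Satisfying assignments: (0,0,0), (0,0,1), (1,0,0), (1,0,1)
Count: 4 out of 8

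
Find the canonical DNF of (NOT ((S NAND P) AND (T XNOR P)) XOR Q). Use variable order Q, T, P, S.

(NOT Q AND NOT T AND P AND NOT S) OR (NOT Q AND NOT T AND P AND S) OR (NOT Q AND T AND NOT P AND NOT S) OR (NOT Q AND T AND NOT P AND S) OR (NOT Q AND T AND P AND S) OR (Q AND NOT T AND NOT P AND NOT S) OR (Q AND NOT T AND NOT P AND S) OR (Q AND T AND P AND NOT S)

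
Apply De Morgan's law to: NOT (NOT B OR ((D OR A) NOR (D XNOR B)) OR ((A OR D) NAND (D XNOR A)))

B AND NOT ((D OR A) NOR (D XNOR B)) AND NOT ((A OR D) NAND (D XNOR A))
De Morgan's: NOT(OR of terms) = AND of negations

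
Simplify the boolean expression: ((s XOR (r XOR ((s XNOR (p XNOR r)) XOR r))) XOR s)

By XOR self-cancellation ((E XOR v) XOR v = E) then XOR self-cancellation ((E XOR v) XOR v = E):
= (s XNOR (p XNOR r))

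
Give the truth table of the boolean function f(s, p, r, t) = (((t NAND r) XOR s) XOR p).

s | p | r | t | Output
----------------------
0 | 0 | 0 | 0 | 1
0 | 0 | 0 | 1 | 1
0 | 0 | 1 | 0 | 1
0 | 0 | 1 | 1 | 0
0 | 1 | 0 | 0 | 0
0 | 1 | 0 | 1 | 0
0 | 1 | 1 | 0 | 0
0 | 1 | 1 | 1 | 1
1 | 0 | 0 | 0 | 0
1 | 0 | 0 | 1 | 0
1 | 0 | 1 | 0 | 0
1 | 0 | 1 | 1 | 1
1 | 1 | 0 | 0 | 1
1 | 1 | 0 | 1 | 1
1 | 1 | 1 | 0 | 1
1 | 1 | 1 | 1 | 0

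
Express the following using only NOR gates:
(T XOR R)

((((T NOR R) NOR (T NOR R)) NOR ((T NOR R) NOR (T NOR R))) NOR ((((T NOR T) NOR (R NOR R)) NOR ((T NOR T) NOR (R NOR R))) NOR (((T NOR T) NOR (R NOR R)) NOR ((T NOR T) NOR (R NOR R)))))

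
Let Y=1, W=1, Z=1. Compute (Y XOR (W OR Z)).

Substituting: (1 XOR (1 OR 1))
= 0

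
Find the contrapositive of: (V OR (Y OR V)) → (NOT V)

Contrapositive: V → NOT (V OR (Y OR V))
Note: A statement and its contrapositive are logically equivalent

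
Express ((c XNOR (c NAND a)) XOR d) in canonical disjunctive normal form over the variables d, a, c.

(NOT d AND NOT a AND c) OR (d AND NOT a AND NOT c) OR (d AND a AND NOT c) OR (d AND a AND c)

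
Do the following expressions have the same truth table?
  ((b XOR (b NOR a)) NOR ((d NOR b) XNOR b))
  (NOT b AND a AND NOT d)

Yes, they are equivalent — the two output columns agree on all 8 assignments:
b | a | d | Expression 1 | Expression 2
---------------------------------------
0 | 0 | 0 | 0 | 0
0 | 0 | 1 | 0 | 0
0 | 1 | 0 | 1 | 1
0 | 1 | 1 | 0 | 0
1 | 0 | 0 | 0 | 0
1 | 0 | 1 | 0 | 0
1 | 1 | 0 | 0 | 0
1 | 1 | 1 | 0 | 0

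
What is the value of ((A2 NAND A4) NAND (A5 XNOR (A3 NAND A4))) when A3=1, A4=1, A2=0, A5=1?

Substituting: ((0 NAND 1) NAND (1 XNOR (1 NAND 1)))
= 1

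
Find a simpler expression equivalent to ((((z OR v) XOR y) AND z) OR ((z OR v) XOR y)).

By absorption (E OR (E AND v) = E):
= ((z OR v) XOR y)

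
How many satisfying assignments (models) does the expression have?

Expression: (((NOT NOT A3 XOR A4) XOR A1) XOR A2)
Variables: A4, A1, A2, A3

Satisfying assignments: (0,0,0,1), (0,0,1,0), (0,1,0,0), (0,1,1,1), (1,0,0,0), (1,0,1,1), (1,1,0,1), (1,1,1,0)
Count: 8 out of 16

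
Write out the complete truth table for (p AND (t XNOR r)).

p | r | t | Output
------------------
0 | 0 | 0 | 0
0 | 0 | 1 | 0
0 | 1 | 0 | 0
0 | 1 | 1 | 0
1 | 0 | 0 | 1
1 | 0 | 1 | 0
1 | 1 | 0 | 0
1 | 1 | 1 | 1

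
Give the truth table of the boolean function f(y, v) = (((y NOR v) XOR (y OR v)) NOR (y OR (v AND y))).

y | v | Output
--------------
0 | 0 | 0
0 | 1 | 0
1 | 0 | 0
1 | 1 | 0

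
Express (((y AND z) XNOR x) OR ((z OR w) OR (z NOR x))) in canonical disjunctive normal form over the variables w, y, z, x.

(NOT w AND NOT y AND NOT z AND NOT x) OR (NOT w AND NOT y AND z AND NOT x) OR (NOT w AND NOT y AND z AND x) OR (NOT w AND y AND NOT z AND NOT x) OR (NOT w AND y AND z AND NOT x) OR (NOT w AND y AND z AND x) OR (w AND NOT y AND NOT z AND NOT x) OR (w AND NOT y AND NOT z AND x) OR (w AND NOT y AND z AND NOT x) OR (w AND NOT y AND z AND x) OR (w AND y AND NOT z AND NOT x) OR (w AND y AND NOT z AND x) OR (w AND y AND z AND NOT x) OR (w AND y AND z AND x)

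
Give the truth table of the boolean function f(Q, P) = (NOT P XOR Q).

Q | P | Output
--------------
0 | 0 | 1
0 | 1 | 0
1 | 0 | 0
1 | 1 | 1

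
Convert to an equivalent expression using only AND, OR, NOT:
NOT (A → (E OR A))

A AND NOT (E OR A)
(Negated implication: NOT(A → B) = A AND NOT B)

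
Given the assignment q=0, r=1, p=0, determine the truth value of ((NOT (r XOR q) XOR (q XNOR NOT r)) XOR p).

Substituting: ((NOT (1 XOR 0) XOR (0 XNOR NOT 1)) XOR 0)
= 1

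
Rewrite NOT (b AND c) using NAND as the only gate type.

(((b NAND c) NAND (b NAND c)) NAND ((b NAND c) NAND (b NAND c)))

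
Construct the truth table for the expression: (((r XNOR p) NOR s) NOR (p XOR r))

p | r | s | Output
------------------
0 | 0 | 0 | 1
0 | 0 | 1 | 1
0 | 1 | 0 | 0
0 | 1 | 1 | 0
1 | 0 | 0 | 0
1 | 0 | 1 | 0
1 | 1 | 0 | 1
1 | 1 | 1 | 1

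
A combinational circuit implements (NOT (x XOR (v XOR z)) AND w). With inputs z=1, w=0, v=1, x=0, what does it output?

Substituting: (NOT (0 XOR (1 XOR 1)) AND 0)
= 0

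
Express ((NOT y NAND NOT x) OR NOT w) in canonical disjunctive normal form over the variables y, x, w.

(NOT y AND NOT x AND NOT w) OR (NOT y AND x AND NOT w) OR (NOT y AND x AND w) OR (y AND NOT x AND NOT w) OR (y AND NOT x AND w) OR (y AND x AND NOT w) OR (y AND x AND w)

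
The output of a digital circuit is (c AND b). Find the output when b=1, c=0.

Substituting: (0 AND 1)
= 0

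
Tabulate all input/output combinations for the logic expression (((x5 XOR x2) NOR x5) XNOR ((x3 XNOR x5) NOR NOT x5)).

x2 | x3 | x5 | Output
---------------------
0 | 0 | 0 | 0
0 | 0 | 1 | 0
0 | 1 | 0 | 0
0 | 1 | 1 | 1
1 | 0 | 0 | 1
1 | 0 | 1 | 0
1 | 1 | 0 | 1
1 | 1 | 1 | 1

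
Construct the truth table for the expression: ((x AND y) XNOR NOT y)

x | y | Output
--------------
0 | 0 | 0
0 | 1 | 1
1 | 0 | 0
1 | 1 | 0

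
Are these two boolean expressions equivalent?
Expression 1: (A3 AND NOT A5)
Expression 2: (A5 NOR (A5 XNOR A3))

Yes, they are equivalent — the two output columns agree on all 4 assignments:
A3 | A5 | Expression 1 | Expression 2
-------------------------------------
0 | 0 | 0 | 0
0 | 1 | 0 | 0
1 | 0 | 1 | 1
1 | 1 | 0 | 0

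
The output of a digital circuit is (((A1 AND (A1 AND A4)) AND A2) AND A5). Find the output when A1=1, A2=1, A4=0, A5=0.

Substituting: (((1 AND (1 AND 0)) AND 1) AND 0)
= 0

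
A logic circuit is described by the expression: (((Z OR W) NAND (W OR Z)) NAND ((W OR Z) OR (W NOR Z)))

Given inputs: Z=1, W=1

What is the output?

Substituting: (((1 OR 1) NAND (1 OR 1)) NAND ((1 OR 1) OR (1 NOR 1)))
= 1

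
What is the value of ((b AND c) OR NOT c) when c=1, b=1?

Substituting: ((1 AND 1) OR NOT 1)
= 1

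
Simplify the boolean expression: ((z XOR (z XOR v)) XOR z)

By XOR self-cancellation ((E XOR v) XOR v = E):
= (z XOR v)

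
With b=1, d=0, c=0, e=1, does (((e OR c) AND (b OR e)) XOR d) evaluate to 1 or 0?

Substituting: (((1 OR 0) AND (1 OR 1)) XOR 0)
= 1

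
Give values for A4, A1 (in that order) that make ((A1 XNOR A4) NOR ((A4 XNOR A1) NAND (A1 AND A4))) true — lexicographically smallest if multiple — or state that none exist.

UNSATISFIABLE - no assignment makes this expression true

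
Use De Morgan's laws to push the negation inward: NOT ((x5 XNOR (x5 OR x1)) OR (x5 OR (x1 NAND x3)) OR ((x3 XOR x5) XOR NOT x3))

NOT (x5 XNOR (x5 OR x1)) AND NOT (x5 OR (x1 NAND x3)) AND NOT ((x3 XOR x5) XOR NOT x3)
De Morgan's: NOT(OR of terms) = AND of negations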